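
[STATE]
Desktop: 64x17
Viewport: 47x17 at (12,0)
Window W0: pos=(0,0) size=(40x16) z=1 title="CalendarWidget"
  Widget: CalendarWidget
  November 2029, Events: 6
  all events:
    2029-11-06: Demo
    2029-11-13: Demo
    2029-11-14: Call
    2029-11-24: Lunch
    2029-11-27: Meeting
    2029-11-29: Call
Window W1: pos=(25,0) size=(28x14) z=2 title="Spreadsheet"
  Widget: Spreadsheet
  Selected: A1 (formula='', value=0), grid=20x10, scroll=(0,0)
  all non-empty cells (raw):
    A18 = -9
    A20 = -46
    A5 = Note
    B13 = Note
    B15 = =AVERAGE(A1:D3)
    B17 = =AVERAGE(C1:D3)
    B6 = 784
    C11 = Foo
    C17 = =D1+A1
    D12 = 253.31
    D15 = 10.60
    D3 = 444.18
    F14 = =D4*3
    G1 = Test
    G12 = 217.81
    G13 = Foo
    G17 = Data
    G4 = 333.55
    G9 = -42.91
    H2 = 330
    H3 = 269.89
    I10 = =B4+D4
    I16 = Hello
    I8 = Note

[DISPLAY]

━━━━━━━━━━━━━┏━━━━━━━━━━━━━━━━━━━━━━━━━━┓      
dget         ┃ Spreadsheet              ┃      
─────────────┠──────────────────────────┨      
 November 202┃A1:                       ┃      
 Fr Sa Su    ┃       A       B       C  ┃      
  2  3  4    ┃--------------------------┃      
8  9 10 11   ┃  1      [0]       0      ┃      
15 16 17 18  ┃  2        0       0      ┃      
 23 24* 25   ┃  3        0       0      ┃      
9* 30        ┃  4        0       0      ┃      
             ┃  5 Note           0      ┃      
             ┃  6        0     784      ┃      
             ┃  7        0       0      ┃      
             ┗━━━━━━━━━━━━━━━━━━━━━━━━━━┛      
                           ┃                   
━━━━━━━━━━━━━━━━━━━━━━━━━━━┛                   
                                               


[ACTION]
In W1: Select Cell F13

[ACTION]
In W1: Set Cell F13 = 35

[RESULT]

━━━━━━━━━━━━━┏━━━━━━━━━━━━━━━━━━━━━━━━━━┓      
dget         ┃ Spreadsheet              ┃      
─────────────┠──────────────────────────┨      
 November 202┃F13: 35                   ┃      
 Fr Sa Su    ┃       A       B       C  ┃      
  2  3  4    ┃--------------------------┃      
8  9 10 11   ┃  1        0       0      ┃      
15 16 17 18  ┃  2        0       0      ┃      
 23 24* 25   ┃  3        0       0      ┃      
9* 30        ┃  4        0       0      ┃      
             ┃  5 Note           0      ┃      
             ┃  6        0     784      ┃      
             ┃  7        0       0      ┃      
             ┗━━━━━━━━━━━━━━━━━━━━━━━━━━┛      
                           ┃                   
━━━━━━━━━━━━━━━━━━━━━━━━━━━┛                   
                                               


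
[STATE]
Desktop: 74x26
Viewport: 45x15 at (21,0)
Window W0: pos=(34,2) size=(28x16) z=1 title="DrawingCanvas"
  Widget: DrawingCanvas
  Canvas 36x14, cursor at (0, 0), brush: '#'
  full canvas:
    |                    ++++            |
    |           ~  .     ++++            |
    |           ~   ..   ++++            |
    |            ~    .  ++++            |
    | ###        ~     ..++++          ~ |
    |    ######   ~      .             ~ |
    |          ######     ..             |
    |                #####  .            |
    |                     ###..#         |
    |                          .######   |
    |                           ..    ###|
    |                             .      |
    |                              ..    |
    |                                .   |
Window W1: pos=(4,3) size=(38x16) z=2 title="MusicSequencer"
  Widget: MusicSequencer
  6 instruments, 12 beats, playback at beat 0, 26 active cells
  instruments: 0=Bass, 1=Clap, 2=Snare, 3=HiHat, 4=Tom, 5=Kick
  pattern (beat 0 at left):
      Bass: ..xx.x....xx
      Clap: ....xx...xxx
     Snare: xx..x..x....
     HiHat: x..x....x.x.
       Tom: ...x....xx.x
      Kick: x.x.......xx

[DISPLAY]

                                             
                                             
             ┏━━━━━━━━━━━━━━━━━━━━━━━━━━┓    
━━━━━━━━━━━━━━━━━━━━┓gCanvas            ┃    
                    ┃───────────────────┨    
────────────────────┨             ++++  ┃    
01                  ┃    ~  .     ++++  ┃    
██                  ┃    ~   ..   ++++  ┃    
██                  ┃     ~    .  ++++  ┃    
··                  ┃     ~     ..++++  ┃    
█·                  ┃###   ~      .     ┃    
·█                  ┃   ######     ..   ┃    
██                  ┃         #####  .  ┃    
                    ┃              ###..┃    
                    ┃                   ┃    


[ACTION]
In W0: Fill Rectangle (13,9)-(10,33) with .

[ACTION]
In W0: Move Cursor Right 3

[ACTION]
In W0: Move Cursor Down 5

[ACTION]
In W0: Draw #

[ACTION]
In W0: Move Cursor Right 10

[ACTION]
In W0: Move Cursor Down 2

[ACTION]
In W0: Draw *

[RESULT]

                                             
                                             
             ┏━━━━━━━━━━━━━━━━━━━━━━━━━━┓    
━━━━━━━━━━━━━━━━━━━━┓gCanvas            ┃    
                    ┃───────────────────┨    
────────────────────┨             ++++  ┃    
01                  ┃    ~  .     ++++  ┃    
██                  ┃    ~   ..   ++++  ┃    
██                  ┃     ~    .  ++++  ┃    
··                  ┃     ~     ..++++  ┃    
█·                  ┃###   ~      .     ┃    
·█                  ┃   ######     ..   ┃    
██                  ┃      *  #####  .  ┃    
                    ┃              ###..┃    
                    ┃                   ┃    


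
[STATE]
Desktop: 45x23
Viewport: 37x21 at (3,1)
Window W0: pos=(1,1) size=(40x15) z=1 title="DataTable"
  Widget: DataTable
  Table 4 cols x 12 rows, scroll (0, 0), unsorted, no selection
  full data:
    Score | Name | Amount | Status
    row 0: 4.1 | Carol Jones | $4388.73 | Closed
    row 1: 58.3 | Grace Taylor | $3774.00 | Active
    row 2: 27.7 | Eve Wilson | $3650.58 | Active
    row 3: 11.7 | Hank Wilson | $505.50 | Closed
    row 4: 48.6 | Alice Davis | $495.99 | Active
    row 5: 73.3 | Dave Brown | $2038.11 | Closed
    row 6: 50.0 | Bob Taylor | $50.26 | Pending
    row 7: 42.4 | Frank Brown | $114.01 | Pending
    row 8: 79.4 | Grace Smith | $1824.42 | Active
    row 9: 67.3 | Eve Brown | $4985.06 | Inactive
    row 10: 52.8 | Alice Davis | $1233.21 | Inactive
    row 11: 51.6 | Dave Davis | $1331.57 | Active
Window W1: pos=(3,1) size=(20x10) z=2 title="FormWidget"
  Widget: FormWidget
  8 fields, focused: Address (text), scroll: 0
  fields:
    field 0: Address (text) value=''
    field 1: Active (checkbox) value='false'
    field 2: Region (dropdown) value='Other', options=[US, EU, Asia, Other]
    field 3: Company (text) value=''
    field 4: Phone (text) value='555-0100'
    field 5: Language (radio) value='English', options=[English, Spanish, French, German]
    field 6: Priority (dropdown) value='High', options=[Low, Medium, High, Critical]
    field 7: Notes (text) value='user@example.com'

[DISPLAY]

┏━━━━━━━━━━━━━━━━━━┓━━━━━━━━━━━━━━━━━
┃ FormWidget       ┃                 
┠──────────────────┨─────────────────
┃> Address:    [  ]┃ount  │Status    
┃  Active:     [ ] ┃──────┼────────  
┃  Region:     [O▼]┃388.73│Closed    
┃  Company:    [  ]┃774.00│Active    
┃  Phone:      [55]┃650.58│Active    
┃  Language:   (●) ┃05.50 │Closed    
┗━━━━━━━━━━━━━━━━━━┛95.99 │Active    
3.3 │Dave Brown  │$2038.11│Closed    
0.0 │Bob Taylor  │$50.26  │Pending   
2.4 │Frank Brown │$114.01 │Pending   
9.4 │Grace Smith │$1824.42│Active    
━━━━━━━━━━━━━━━━━━━━━━━━━━━━━━━━━━━━━
                                     
                                     
                                     
                                     
                                     
                                     


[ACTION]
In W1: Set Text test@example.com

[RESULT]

┏━━━━━━━━━━━━━━━━━━┓━━━━━━━━━━━━━━━━━
┃ FormWidget       ┃                 
┠──────────────────┨─────────────────
┃> Address:    [te]┃ount  │Status    
┃  Active:     [ ] ┃──────┼────────  
┃  Region:     [O▼]┃388.73│Closed    
┃  Company:    [  ]┃774.00│Active    
┃  Phone:      [55]┃650.58│Active    
┃  Language:   (●) ┃05.50 │Closed    
┗━━━━━━━━━━━━━━━━━━┛95.99 │Active    
3.3 │Dave Brown  │$2038.11│Closed    
0.0 │Bob Taylor  │$50.26  │Pending   
2.4 │Frank Brown │$114.01 │Pending   
9.4 │Grace Smith │$1824.42│Active    
━━━━━━━━━━━━━━━━━━━━━━━━━━━━━━━━━━━━━
                                     
                                     
                                     
                                     
                                     
                                     


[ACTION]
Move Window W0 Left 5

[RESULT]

┏━━━━━━━━━━━━━━━━━━┓━━━━━━━━━━━━━━━━┓
┃ FormWidget       ┃                ┃
┠──────────────────┨────────────────┨
┃> Address:    [te]┃unt  │Status    ┃
┃  Active:     [ ] ┃─────┼────────  ┃
┃  Region:     [O▼]┃88.73│Closed    ┃
┃  Company:    [  ]┃74.00│Active    ┃
┃  Phone:      [55]┃50.58│Active    ┃
┃  Language:   (●) ┃5.50 │Closed    ┃
┗━━━━━━━━━━━━━━━━━━┛5.99 │Active    ┃
.3 │Dave Brown  │$2038.11│Closed    ┃
.0 │Bob Taylor  │$50.26  │Pending   ┃
.4 │Frank Brown │$114.01 │Pending   ┃
.4 │Grace Smith │$1824.42│Active    ┃
━━━━━━━━━━━━━━━━━━━━━━━━━━━━━━━━━━━━┛
                                     
                                     
                                     
                                     
                                     
                                     


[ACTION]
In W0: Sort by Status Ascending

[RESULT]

┏━━━━━━━━━━━━━━━━━━┓━━━━━━━━━━━━━━━━┓
┃ FormWidget       ┃                ┃
┠──────────────────┨────────────────┨
┃> Address:    [te]┃unt  │Status ▲  ┃
┃  Active:     [ ] ┃─────┼────────  ┃
┃  Region:     [O▼]┃74.00│Active    ┃
┃  Company:    [  ]┃50.58│Active    ┃
┃  Phone:      [55]┃5.99 │Active    ┃
┃  Language:   (●) ┃24.42│Active    ┃
┗━━━━━━━━━━━━━━━━━━┛31.57│Active    ┃
1  │Carol Jones │$4388.73│Closed    ┃
.7 │Hank Wilson │$505.50 │Closed    ┃
.3 │Dave Brown  │$2038.11│Closed    ┃
.3 │Eve Brown   │$4985.06│Inactive  ┃
━━━━━━━━━━━━━━━━━━━━━━━━━━━━━━━━━━━━┛
                                     
                                     
                                     
                                     
                                     
                                     


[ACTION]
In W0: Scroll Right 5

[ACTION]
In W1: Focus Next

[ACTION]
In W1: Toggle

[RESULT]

┏━━━━━━━━━━━━━━━━━━┓━━━━━━━━━━━━━━━━┓
┃ FormWidget       ┃                ┃
┠──────────────────┨────────────────┨
┃  Address:    [te]┃unt  │Status ▲  ┃
┃> Active:     [x] ┃─────┼────────  ┃
┃  Region:     [O▼]┃74.00│Active    ┃
┃  Company:    [  ]┃50.58│Active    ┃
┃  Phone:      [55]┃5.99 │Active    ┃
┃  Language:   (●) ┃24.42│Active    ┃
┗━━━━━━━━━━━━━━━━━━┛31.57│Active    ┃
1  │Carol Jones │$4388.73│Closed    ┃
.7 │Hank Wilson │$505.50 │Closed    ┃
.3 │Dave Brown  │$2038.11│Closed    ┃
.3 │Eve Brown   │$4985.06│Inactive  ┃
━━━━━━━━━━━━━━━━━━━━━━━━━━━━━━━━━━━━┛
                                     
                                     
                                     
                                     
                                     
                                     


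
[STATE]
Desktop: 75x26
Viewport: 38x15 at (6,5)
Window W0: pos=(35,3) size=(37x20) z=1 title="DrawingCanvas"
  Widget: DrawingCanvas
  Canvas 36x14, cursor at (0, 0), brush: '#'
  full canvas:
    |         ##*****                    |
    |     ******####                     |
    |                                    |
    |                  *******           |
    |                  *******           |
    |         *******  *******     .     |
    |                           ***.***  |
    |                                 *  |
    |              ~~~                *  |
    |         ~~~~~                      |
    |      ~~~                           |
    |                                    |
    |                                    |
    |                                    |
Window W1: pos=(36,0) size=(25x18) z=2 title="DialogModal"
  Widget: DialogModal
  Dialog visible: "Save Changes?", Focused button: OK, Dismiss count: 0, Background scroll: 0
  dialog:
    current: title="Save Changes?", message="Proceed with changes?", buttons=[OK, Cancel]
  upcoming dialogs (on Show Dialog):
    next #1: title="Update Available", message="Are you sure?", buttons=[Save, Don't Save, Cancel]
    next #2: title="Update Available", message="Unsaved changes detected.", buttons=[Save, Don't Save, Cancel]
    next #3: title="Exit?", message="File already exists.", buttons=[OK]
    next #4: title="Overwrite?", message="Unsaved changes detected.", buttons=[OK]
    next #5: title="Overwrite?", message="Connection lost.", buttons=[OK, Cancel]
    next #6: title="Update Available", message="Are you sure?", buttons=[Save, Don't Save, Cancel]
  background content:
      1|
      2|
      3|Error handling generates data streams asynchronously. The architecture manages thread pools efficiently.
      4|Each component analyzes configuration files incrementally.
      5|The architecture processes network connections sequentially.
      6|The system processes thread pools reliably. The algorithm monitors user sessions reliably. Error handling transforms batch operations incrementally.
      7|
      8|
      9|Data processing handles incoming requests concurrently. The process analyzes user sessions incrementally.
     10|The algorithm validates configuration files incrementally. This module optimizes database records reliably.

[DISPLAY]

                             ┠┃Error h
                             ┃┃Each co
                             ┃┃Th┌────
                             ┃┃Th│  Sa
                             ┃┃  │Proc
                             ┃┃  │  [O
                             ┃┃Da└────
                             ┃┃The alg
                             ┃┃       
                             ┃┃       
                             ┃┃       
                             ┃┃       
                             ┃┗━━━━━━━
                             ┃        
                             ┃        


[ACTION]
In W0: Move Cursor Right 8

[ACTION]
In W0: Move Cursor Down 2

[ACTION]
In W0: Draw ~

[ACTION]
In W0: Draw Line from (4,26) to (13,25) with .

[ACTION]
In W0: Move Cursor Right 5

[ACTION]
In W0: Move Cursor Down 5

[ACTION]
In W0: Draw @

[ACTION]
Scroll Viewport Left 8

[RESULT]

                                   ┠┃E
                                   ┃┃E
                                   ┃┃T
                                   ┃┃T
                                   ┃┃ 
                                   ┃┃ 
                                   ┃┃D
                                   ┃┃T
                                   ┃┃ 
                                   ┃┃ 
                                   ┃┃ 
                                   ┃┃ 
                                   ┃┗━
                                   ┃  
                                   ┃  


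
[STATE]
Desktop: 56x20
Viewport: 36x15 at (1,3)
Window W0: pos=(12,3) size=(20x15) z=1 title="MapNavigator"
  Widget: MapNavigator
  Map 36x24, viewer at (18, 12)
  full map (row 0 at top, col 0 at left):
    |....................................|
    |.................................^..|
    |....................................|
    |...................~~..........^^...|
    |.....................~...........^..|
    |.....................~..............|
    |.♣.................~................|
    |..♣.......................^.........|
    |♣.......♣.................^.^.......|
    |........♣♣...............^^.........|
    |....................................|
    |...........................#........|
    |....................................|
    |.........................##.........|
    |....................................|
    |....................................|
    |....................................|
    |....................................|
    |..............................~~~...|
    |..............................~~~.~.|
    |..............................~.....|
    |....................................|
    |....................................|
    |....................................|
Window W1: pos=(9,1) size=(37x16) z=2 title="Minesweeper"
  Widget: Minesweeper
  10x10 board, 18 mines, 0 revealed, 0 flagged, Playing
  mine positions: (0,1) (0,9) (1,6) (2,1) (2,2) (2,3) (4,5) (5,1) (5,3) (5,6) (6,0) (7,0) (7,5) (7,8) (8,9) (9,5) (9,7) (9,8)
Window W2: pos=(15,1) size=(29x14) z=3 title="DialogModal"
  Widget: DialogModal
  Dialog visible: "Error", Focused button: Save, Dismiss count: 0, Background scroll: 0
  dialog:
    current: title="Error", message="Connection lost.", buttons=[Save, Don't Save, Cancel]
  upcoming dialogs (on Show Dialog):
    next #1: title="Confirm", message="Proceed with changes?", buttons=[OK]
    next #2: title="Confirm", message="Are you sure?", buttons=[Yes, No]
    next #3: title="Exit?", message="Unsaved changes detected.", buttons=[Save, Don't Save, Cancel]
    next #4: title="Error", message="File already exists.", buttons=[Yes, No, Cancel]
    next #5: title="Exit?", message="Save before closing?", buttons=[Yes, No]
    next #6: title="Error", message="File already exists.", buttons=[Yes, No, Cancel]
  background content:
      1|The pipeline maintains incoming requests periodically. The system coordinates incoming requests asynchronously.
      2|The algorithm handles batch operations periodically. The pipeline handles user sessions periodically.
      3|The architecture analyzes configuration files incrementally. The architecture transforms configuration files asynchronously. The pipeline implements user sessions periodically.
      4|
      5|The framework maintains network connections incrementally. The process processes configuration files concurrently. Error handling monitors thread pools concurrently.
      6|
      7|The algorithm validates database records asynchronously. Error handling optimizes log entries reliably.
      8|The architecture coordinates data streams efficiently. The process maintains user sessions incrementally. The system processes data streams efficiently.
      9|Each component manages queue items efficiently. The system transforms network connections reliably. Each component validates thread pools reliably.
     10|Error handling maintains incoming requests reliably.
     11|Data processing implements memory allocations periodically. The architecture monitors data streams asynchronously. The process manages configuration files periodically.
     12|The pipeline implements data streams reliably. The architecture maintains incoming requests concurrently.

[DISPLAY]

        ┠─────┠─────────────────────
        ┃■■■■■┃The pipeline maintain
        ┃■■■■■┃The algorithm handles
        ┃■■■■■┃Th┌──────────────────
        ┃■■■■■┃  │        Error     
        ┃■■■■■┃Th│   Connection lost
        ┃■■■■■┃  │[Save]  Don't Save
        ┃■■■■■┃Th└──────────────────
        ┃■■■■■┃The architecture coor
        ┃■■■■■┃Each component manage
        ┃■■■■■┃Error handling mainta
        ┃     ┗━━━━━━━━━━━━━━━━━━━━━
        ┃                           
        ┗━━━━━━━━━━━━━━━━━━━━━━━━━━━
           ┗━━━━━━━━━━━━━━━━━━┛     


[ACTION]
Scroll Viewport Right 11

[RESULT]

───┠───────────────────────────┨─┨  
■■■┃The pipeline maintains inco┃ ┃  
■■■┃The algorithm handles batch┃ ┃  
■■■┃Th┌─────────────────────┐ c┃ ┃  
■■■┃  │        Error        │  ┃ ┃  
■■■┃Th│   Connection lost.  │et┃ ┃  
■■■┃  │[Save]  Don't Save   │  ┃ ┃  
■■■┃Th└─────────────────────┘at┃ ┃  
■■■┃The architecture coordinate┃ ┃  
■■■┃Each component manages queu┃ ┃  
■■■┃Error handling maintains in┃ ┃  
   ┗━━━━━━━━━━━━━━━━━━━━━━━━━━━┛ ┃  
                                 ┃  
━━━━━━━━━━━━━━━━━━━━━━━━━━━━━━━━━┛  
┗━━━━━━━━━━━━━━━━━━┛                


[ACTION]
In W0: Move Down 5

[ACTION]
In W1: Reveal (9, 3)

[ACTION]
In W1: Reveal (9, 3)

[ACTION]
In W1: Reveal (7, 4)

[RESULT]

───┠───────────────────────────┨─┨  
■■■┃The pipeline maintains inco┃ ┃  
■■■┃The algorithm handles batch┃ ┃  
■■■┃Th┌─────────────────────┐ c┃ ┃  
■■■┃  │        Error        │  ┃ ┃  
■■■┃Th│   Connection lost.  │et┃ ┃  
■■■┃  │[Save]  Don't Save   │  ┃ ┃  
212┃Th└─────────────────────┘at┃ ┃  
  1┃The architecture coordinate┃ ┃  
  2┃Each component manages queu┃ ┃  
  1┃Error handling maintains in┃ ┃  
   ┗━━━━━━━━━━━━━━━━━━━━━━━━━━━┛ ┃  
                                 ┃  
━━━━━━━━━━━━━━━━━━━━━━━━━━━━━━━━━┛  
┗━━━━━━━━━━━━━━━━━━┛                


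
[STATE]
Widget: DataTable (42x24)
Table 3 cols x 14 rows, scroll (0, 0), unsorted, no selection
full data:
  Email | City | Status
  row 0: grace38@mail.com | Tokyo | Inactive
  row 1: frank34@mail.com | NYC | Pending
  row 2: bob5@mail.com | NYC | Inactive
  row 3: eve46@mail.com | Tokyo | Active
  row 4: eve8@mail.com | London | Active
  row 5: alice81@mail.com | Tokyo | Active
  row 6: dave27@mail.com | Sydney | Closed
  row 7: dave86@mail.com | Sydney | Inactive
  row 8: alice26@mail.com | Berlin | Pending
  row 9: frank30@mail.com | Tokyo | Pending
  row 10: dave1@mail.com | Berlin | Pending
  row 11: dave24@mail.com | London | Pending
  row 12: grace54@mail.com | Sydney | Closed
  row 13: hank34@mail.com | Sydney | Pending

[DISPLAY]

Email           │City  │Status            
────────────────┼──────┼────────          
grace38@mail.com│Tokyo │Inactive          
frank34@mail.com│NYC   │Pending           
bob5@mail.com   │NYC   │Inactive          
eve46@mail.com  │Tokyo │Active            
eve8@mail.com   │London│Active            
alice81@mail.com│Tokyo │Active            
dave27@mail.com │Sydney│Closed            
dave86@mail.com │Sydney│Inactive          
alice26@mail.com│Berlin│Pending           
frank30@mail.com│Tokyo │Pending           
dave1@mail.com  │Berlin│Pending           
dave24@mail.com │London│Pending           
grace54@mail.com│Sydney│Closed            
hank34@mail.com │Sydney│Pending           
                                          
                                          
                                          
                                          
                                          
                                          
                                          
                                          


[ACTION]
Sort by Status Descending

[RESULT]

Email           │City  │Status ▼          
────────────────┼──────┼────────          
frank34@mail.com│NYC   │Pending           
alice26@mail.com│Berlin│Pending           
frank30@mail.com│Tokyo │Pending           
dave1@mail.com  │Berlin│Pending           
dave24@mail.com │London│Pending           
hank34@mail.com │Sydney│Pending           
grace38@mail.com│Tokyo │Inactive          
bob5@mail.com   │NYC   │Inactive          
dave86@mail.com │Sydney│Inactive          
dave27@mail.com │Sydney│Closed            
grace54@mail.com│Sydney│Closed            
eve46@mail.com  │Tokyo │Active            
eve8@mail.com   │London│Active            
alice81@mail.com│Tokyo │Active            
                                          
                                          
                                          
                                          
                                          
                                          
                                          
                                          


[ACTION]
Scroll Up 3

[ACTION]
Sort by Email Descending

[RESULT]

Email          ▼│City  │Status            
────────────────┼──────┼────────          
hank34@mail.com │Sydney│Pending           
grace54@mail.com│Sydney│Closed            
grace38@mail.com│Tokyo │Inactive          
frank34@mail.com│NYC   │Pending           
frank30@mail.com│Tokyo │Pending           
eve8@mail.com   │London│Active            
eve46@mail.com  │Tokyo │Active            
dave86@mail.com │Sydney│Inactive          
dave27@mail.com │Sydney│Closed            
dave24@mail.com │London│Pending           
dave1@mail.com  │Berlin│Pending           
bob5@mail.com   │NYC   │Inactive          
alice81@mail.com│Tokyo │Active            
alice26@mail.com│Berlin│Pending           
                                          
                                          
                                          
                                          
                                          
                                          
                                          
                                          


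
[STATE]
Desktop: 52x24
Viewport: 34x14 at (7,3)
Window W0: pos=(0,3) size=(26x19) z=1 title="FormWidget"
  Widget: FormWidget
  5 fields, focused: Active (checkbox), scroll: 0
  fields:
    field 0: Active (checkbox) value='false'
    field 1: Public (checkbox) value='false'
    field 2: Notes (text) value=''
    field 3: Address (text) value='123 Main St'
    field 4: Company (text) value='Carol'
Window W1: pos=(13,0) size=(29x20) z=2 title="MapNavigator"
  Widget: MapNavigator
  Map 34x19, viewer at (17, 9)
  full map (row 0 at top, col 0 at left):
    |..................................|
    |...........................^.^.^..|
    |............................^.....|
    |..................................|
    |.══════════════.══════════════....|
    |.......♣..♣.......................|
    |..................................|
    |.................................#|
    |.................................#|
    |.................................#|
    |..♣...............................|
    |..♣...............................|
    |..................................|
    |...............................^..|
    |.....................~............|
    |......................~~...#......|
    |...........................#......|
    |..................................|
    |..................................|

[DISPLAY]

━━━━━━┃.......................^.^.
idget ┃........................^..
──────┃...........................
ve:   ┃═══════════.══════════════.
ic:   ┃...♣..♣....................
s:    ┃...........................
ess:  ┃...........................
any:  ┃...........................
      ┃.............@.............
      ┃...........................
      ┃...........................
      ┃...........................
      ┃...........................
      ┃.................~.........


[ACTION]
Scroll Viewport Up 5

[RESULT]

      ┏━━━━━━━━━━━━━━━━━━━━━━━━━━━
      ┃ MapNavigator              
      ┠───────────────────────────
━━━━━━┃.......................^.^.
idget ┃........................^..
──────┃...........................
ve:   ┃═══════════.══════════════.
ic:   ┃...♣..♣....................
s:    ┃...........................
ess:  ┃...........................
any:  ┃...........................
      ┃.............@.............
      ┃...........................
      ┃...........................


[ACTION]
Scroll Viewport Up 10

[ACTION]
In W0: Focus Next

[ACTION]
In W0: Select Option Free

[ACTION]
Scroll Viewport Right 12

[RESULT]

━━━━━━━━━━━━━━━━━━━━━━━┓          
Navigator              ┃          
───────────────────────┨          
...................^.^.┃          
....................^..┃          
.......................┃          
═══════.══════════════.┃          
..♣....................┃          
.......................┃          
.......................┃          
.......................┃          
.........@.............┃          
.......................┃          
.......................┃          


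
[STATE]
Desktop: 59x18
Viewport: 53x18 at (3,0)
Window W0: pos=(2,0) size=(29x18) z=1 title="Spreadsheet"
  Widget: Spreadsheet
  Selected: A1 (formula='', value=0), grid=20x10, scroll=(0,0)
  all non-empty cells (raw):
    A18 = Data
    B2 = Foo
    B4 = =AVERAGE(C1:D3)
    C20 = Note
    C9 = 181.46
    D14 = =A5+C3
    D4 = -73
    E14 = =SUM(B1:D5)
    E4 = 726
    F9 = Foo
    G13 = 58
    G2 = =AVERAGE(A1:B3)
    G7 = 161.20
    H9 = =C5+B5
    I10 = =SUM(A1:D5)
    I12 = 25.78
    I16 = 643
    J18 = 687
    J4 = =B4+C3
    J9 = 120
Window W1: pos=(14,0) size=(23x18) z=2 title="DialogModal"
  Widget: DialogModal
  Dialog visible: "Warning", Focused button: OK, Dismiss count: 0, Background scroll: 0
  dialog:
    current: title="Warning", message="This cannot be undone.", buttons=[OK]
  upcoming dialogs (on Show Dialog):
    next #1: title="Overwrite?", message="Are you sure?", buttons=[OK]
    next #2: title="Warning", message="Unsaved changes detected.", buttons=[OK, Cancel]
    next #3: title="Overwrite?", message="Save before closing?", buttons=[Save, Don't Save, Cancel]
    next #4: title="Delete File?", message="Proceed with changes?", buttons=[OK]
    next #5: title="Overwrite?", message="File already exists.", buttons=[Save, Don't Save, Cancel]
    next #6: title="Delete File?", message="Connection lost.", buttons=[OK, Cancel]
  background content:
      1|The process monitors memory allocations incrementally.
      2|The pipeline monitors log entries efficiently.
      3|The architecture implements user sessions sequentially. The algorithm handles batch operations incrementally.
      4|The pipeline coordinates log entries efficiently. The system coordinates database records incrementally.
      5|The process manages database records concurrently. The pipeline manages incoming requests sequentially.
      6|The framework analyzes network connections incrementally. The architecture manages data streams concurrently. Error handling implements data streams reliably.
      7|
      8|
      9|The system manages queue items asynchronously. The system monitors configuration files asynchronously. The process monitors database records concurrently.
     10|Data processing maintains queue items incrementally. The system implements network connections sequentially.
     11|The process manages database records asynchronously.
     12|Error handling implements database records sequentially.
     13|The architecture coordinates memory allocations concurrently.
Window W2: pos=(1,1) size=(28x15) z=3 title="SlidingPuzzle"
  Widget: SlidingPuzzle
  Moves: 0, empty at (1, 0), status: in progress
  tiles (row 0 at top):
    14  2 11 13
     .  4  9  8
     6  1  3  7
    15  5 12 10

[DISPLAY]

━━━━━━━━━━━┏━━━━━━━━━━━━━━━━━━━━━┓                   
━━━━━━━━━━━━━━━━━━━━━━━━━┓       ┃                   
SlidingPuzzle            ┃───────┨                   
─────────────────────────┨nitors ┃                   
────┬────┬────┬────┐     ┃onitors┃                   
 14 │  2 │ 11 │ 13 │     ┃re impl┃                   
────┼────┼────┼────┤     ┃oordina┃                   
    │  4 │  9 │  8 │     ┃────┐ d┃                   
────┼────┼────┼────┤     ┃    │ze┃                   
  6 │  1 │  3 │  7 │     ┃ be │  ┃                   
────┼────┼────┼────┤     ┃    │  ┃                   
 15 │  5 │ 12 │ 10 │     ┃────┘qu┃                   
────┴────┴────┴────┘     ┃g maint┃                   
oves: 0                  ┃nages d┃                   
                         ┃ implem┃                   
━━━━━━━━━━━━━━━━━━━━━━━━━┛re coor┃                   
 11        ┃                     ┃                   
━━━━━━━━━━━┗━━━━━━━━━━━━━━━━━━━━━┛                   


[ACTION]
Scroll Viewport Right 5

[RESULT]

━━━━━━━━┏━━━━━━━━━━━━━━━━━━━━━┓                      
━━━━━━━━━━━━━━━━━━━━━━┓       ┃                      
dingPuzzle            ┃───────┨                      
──────────────────────┨nitors ┃                      
─┬────┬────┬────┐     ┃onitors┃                      
 │  2 │ 11 │ 13 │     ┃re impl┃                      
─┼────┼────┼────┤     ┃oordina┃                      
 │  4 │  9 │  8 │     ┃────┐ d┃                      
─┼────┼────┼────┤     ┃    │ze┃                      
 │  1 │  3 │  7 │     ┃ be │  ┃                      
─┼────┼────┼────┤     ┃    │  ┃                      
 │  5 │ 12 │ 10 │     ┃────┘qu┃                      
─┴────┴────┴────┘     ┃g maint┃                      
s: 0                  ┃nages d┃                      
                      ┃ implem┃                      
━━━━━━━━━━━━━━━━━━━━━━┛re coor┃                      
        ┃                     ┃                      
━━━━━━━━┗━━━━━━━━━━━━━━━━━━━━━┛                      


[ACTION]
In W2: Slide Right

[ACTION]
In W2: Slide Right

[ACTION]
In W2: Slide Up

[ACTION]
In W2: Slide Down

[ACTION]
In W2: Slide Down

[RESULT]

━━━━━━━━┏━━━━━━━━━━━━━━━━━━━━━┓                      
━━━━━━━━━━━━━━━━━━━━━━┓       ┃                      
dingPuzzle            ┃───────┨                      
──────────────────────┨nitors ┃                      
─┬────┬────┬────┐     ┃onitors┃                      
 │  2 │ 11 │ 13 │     ┃re impl┃                      
─┼────┼────┼────┤     ┃oordina┃                      
 │  4 │  9 │  8 │     ┃────┐ d┃                      
─┼────┼────┼────┤     ┃    │ze┃                      
 │  1 │  3 │  7 │     ┃ be │  ┃                      
─┼────┼────┼────┤     ┃    │  ┃                      
 │  5 │ 12 │ 10 │     ┃────┘qu┃                      
─┴────┴────┴────┘     ┃g maint┃                      
s: 3                  ┃nages d┃                      
                      ┃ implem┃                      
━━━━━━━━━━━━━━━━━━━━━━┛re coor┃                      
        ┃                     ┃                      
━━━━━━━━┗━━━━━━━━━━━━━━━━━━━━━┛                      


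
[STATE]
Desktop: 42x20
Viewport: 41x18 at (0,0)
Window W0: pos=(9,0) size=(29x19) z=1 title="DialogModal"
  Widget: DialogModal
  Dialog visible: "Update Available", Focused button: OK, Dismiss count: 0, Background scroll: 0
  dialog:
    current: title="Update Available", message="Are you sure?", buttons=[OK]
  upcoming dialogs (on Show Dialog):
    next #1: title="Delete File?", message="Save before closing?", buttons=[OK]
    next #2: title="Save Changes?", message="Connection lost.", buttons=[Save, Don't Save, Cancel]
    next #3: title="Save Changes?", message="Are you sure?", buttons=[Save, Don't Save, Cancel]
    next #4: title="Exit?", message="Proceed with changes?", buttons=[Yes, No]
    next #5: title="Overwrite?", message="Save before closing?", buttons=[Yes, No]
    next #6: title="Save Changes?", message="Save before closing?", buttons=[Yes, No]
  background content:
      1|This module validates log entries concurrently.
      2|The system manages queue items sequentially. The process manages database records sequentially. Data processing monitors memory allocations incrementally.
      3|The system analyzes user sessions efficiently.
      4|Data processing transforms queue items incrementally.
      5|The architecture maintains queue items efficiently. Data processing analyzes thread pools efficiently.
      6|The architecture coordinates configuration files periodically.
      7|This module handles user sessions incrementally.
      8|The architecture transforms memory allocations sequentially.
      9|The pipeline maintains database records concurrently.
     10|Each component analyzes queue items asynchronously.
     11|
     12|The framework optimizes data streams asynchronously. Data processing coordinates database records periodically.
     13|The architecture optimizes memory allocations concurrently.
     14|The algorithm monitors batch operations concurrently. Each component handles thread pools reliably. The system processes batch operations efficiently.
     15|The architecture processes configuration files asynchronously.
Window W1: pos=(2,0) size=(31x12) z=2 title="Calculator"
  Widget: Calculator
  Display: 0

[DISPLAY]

  ┏━━━━━━━━━━━━━━━━━━━━━━━━━━━━━┓━━━━┓   
  ┃ Calculator                  ┃    ┃   
  ┠─────────────────────────────┨────┨   
  ┃                            0┃og e┃   
  ┃┌───┬───┬───┬───┐            ┃e it┃   
  ┃│ 7 │ 8 │ 9 │ ÷ │            ┃r se┃   
  ┃├───┼───┼───┼───┤            ┃rms ┃   
  ┃│ 4 │ 5 │ 6 │ × │            ┃ins ┃   
  ┃├───┼───┼───┼───┤            ┃nate┃   
  ┃│ 1 │ 2 │ 3 │ - │            ┃r se┃   
  ┃└───┴───┴───┴───┘            ┃orms┃   
  ┗━━━━━━━━━━━━━━━━━━━━━━━━━━━━━┛data┃   
         ┃Eac└──────────────────┘ que┃   
         ┃                           ┃   
         ┃The framework optimizes dat┃   
         ┃The architecture optimizes ┃   
         ┃The algorithm monitors batc┃   
         ┃The architecture processes ┃   


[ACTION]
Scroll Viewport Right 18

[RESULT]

 ┏━━━━━━━━━━━━━━━━━━━━━━━━━━━━━┓━━━━┓    
 ┃ Calculator                  ┃    ┃    
 ┠─────────────────────────────┨────┨    
 ┃                            0┃og e┃    
 ┃┌───┬───┬───┬───┐            ┃e it┃    
 ┃│ 7 │ 8 │ 9 │ ÷ │            ┃r se┃    
 ┃├───┼───┼───┼───┤            ┃rms ┃    
 ┃│ 4 │ 5 │ 6 │ × │            ┃ins ┃    
 ┃├───┼───┼───┼───┤            ┃nate┃    
 ┃│ 1 │ 2 │ 3 │ - │            ┃r se┃    
 ┃└───┴───┴───┴───┘            ┃orms┃    
 ┗━━━━━━━━━━━━━━━━━━━━━━━━━━━━━┛data┃    
        ┃Eac└──────────────────┘ que┃    
        ┃                           ┃    
        ┃The framework optimizes dat┃    
        ┃The architecture optimizes ┃    
        ┃The algorithm monitors batc┃    
        ┃The architecture processes ┃    


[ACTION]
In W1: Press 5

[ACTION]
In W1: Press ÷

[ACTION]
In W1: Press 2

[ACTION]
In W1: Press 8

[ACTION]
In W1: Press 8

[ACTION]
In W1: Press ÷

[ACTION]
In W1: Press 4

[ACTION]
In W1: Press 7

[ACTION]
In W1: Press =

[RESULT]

 ┏━━━━━━━━━━━━━━━━━━━━━━━━━━━━━┓━━━━┓    
 ┃ Calculator                  ┃    ┃    
 ┠─────────────────────────────┨────┨    
 ┃              0.0003693853428┃og e┃    
 ┃┌───┬───┬───┬───┐            ┃e it┃    
 ┃│ 7 │ 8 │ 9 │ ÷ │            ┃r se┃    
 ┃├───┼───┼───┼───┤            ┃rms ┃    
 ┃│ 4 │ 5 │ 6 │ × │            ┃ins ┃    
 ┃├───┼───┼───┼───┤            ┃nate┃    
 ┃│ 1 │ 2 │ 3 │ - │            ┃r se┃    
 ┃└───┴───┴───┴───┘            ┃orms┃    
 ┗━━━━━━━━━━━━━━━━━━━━━━━━━━━━━┛data┃    
        ┃Eac└──────────────────┘ que┃    
        ┃                           ┃    
        ┃The framework optimizes dat┃    
        ┃The architecture optimizes ┃    
        ┃The algorithm monitors batc┃    
        ┃The architecture processes ┃    
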